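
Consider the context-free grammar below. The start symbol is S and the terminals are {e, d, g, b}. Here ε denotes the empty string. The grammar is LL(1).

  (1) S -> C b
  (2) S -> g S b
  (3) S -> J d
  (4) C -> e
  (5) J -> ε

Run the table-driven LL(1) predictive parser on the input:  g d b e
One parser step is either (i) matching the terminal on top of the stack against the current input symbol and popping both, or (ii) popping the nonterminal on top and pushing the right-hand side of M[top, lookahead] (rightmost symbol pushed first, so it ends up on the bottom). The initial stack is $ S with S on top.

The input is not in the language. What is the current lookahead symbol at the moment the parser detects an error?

e

step 1: stack=$ S  input=g d b e $  — expand S -> g S b
step 2: stack=$ b S g  input=g d b e $  — match g
step 3: stack=$ b S  input=d b e $  — expand S -> J d
step 4: stack=$ b d J  input=d b e $  — expand J -> ε
step 5: stack=$ b d  input=d b e $  — match d
step 6: stack=$ b  input=b e $  — match b
step 7: stack=$  input=e $  — error: stack empty but input remains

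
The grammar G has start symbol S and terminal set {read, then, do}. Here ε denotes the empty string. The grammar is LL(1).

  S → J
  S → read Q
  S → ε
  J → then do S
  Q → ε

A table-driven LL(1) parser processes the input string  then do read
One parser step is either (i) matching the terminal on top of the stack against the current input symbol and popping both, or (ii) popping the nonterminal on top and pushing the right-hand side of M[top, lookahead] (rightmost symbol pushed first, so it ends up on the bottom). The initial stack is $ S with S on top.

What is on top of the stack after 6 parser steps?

step 1: stack=$ S  input=then do read $  — expand S → J
step 2: stack=$ J  input=then do read $  — expand J → then do S
step 3: stack=$ S do then  input=then do read $  — match then
step 4: stack=$ S do  input=do read $  — match do
step 5: stack=$ S  input=read $  — expand S → read Q
step 6: stack=$ Q read  input=read $  — match read
Stack after step 6: $ Q (top = Q).

Q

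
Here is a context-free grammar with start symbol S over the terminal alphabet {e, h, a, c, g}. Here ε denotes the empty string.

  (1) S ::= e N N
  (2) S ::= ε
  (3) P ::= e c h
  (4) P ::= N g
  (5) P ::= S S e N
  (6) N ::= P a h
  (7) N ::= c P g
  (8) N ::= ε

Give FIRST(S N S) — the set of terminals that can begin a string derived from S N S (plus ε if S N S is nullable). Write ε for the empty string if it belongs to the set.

{ε, c, e, g}

FIRST(S): from S::=e N N we get {e}; from S::=ε we get {ε}. So FIRST(S) = {ε, e}.
FIRST(P): from P::=e c h we get {e}; from P::=N g we get {c, e, g}; from P::=S S e N we get {e}. So FIRST(P) = {c, e, g}.
FIRST(N): from N::=P a h we get {c, e, g}; from N::=c P g we get {c}; from N::=ε we get {ε}. So FIRST(N) = {ε, c, e, g}.
FIRST(S N S): take FIRST of each symbol in turn, carrying on past any symbol whose FIRST contains ε; result {ε, c, e, g}.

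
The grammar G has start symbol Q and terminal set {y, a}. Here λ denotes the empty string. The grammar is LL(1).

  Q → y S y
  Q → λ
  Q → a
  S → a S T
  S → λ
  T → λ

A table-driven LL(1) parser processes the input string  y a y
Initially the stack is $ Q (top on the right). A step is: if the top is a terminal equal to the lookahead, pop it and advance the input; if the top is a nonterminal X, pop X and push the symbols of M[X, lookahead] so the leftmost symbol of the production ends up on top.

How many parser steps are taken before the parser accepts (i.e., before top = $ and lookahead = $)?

7

step 1: stack=$ Q  input=y a y $  — expand Q → y S y
step 2: stack=$ y S y  input=y a y $  — match y
step 3: stack=$ y S  input=a y $  — expand S → a S T
step 4: stack=$ y T S a  input=a y $  — match a
step 5: stack=$ y T S  input=y $  — expand S → λ
step 6: stack=$ y T  input=y $  — expand T → λ
step 7: stack=$ y  input=y $  — match y
Accept reached after 7 steps.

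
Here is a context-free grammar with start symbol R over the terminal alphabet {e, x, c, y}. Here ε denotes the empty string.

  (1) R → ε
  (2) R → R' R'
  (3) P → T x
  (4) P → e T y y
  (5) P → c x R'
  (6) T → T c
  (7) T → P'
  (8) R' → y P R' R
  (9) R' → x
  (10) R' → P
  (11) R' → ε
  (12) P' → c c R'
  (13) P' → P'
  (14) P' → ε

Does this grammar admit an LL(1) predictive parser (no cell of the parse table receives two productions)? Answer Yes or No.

FIRST(R) = {ε, c, e, x, y}
FIRST(P) = {c, e, x}
FIRST(T) = {ε, c}
FIRST(R') = {ε, c, e, x, y}
FIRST(P') = {ε, c}
FOLLOW(R) = {$, c, e, x, y}
FOLLOW(P) = {$, c, e, x, y}
FOLLOW(T) = {c, x, y}
FOLLOW(R') = {$, c, e, x, y}
FOLLOW(P') = {c, x, y}
Cell M[P, c] receives both P → T x and P → c x R' — the grammar is not LL(1).

No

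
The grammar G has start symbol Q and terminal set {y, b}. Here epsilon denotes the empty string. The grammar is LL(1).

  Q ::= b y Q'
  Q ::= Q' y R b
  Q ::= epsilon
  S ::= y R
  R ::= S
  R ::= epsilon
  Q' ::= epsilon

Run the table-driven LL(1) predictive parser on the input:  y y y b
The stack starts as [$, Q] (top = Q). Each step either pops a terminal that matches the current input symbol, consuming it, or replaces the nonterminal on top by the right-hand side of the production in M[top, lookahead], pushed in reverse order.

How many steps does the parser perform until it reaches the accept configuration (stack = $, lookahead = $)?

11

      Stack       Input      Action
   1  $ Q         y y y b $  expand Q ::= Q' y R b
   2  $ b R y Q'  y y y b $  expand Q' ::= epsilon
   3  $ b R y     y y y b $  match y
   4  $ b R       y y b $    expand R ::= S
   5  $ b S       y y b $    expand S ::= y R
   6  $ b R y     y y b $    match y
   7  $ b R       y b $      expand R ::= S
   8  $ b S       y b $      expand S ::= y R
   9  $ b R y     y b $      match y
  10  $ b R       b $        expand R ::= epsilon
  11  $ b         b $        match b
Accept reached after 11 steps.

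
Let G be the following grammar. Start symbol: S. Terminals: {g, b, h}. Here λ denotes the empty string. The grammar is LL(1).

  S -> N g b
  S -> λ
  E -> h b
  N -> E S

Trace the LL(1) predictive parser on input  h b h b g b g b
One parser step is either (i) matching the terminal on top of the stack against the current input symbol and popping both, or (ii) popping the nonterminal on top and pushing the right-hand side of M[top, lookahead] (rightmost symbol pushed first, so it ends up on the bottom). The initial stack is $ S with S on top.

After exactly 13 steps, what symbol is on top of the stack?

g

      Stack            Input              Action
   1  $ S              h b h b g b g b $  expand S -> N g b
   2  $ b g N          h b h b g b g b $  expand N -> E S
   3  $ b g S E        h b h b g b g b $  expand E -> h b
   4  $ b g S b h      h b h b g b g b $  match h
   5  $ b g S b        b h b g b g b $    match b
   6  $ b g S          h b g b g b $      expand S -> N g b
   7  $ b g b g N      h b g b g b $      expand N -> E S
   8  $ b g b g S E    h b g b g b $      expand E -> h b
   9  $ b g b g S b h  h b g b g b $      match h
  10  $ b g b g S b    b g b g b $        match b
  11  $ b g b g S      g b g b $          expand S -> λ
  12  $ b g b g        g b g b $          match g
  13  $ b g b          b g b $            match b
Stack after step 13: $ b g (top = g).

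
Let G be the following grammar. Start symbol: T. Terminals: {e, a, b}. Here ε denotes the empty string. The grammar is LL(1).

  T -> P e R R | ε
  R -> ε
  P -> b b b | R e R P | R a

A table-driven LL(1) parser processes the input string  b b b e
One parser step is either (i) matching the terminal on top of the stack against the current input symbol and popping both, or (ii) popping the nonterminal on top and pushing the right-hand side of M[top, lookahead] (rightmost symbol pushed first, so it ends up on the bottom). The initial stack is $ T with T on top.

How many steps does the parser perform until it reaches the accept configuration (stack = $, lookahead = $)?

     Stack          Input      Action
  1  $ T            b b b e $  expand T -> P e R R
  2  $ R R e P      b b b e $  expand P -> b b b
  3  $ R R e b b b  b b b e $  match b
  4  $ R R e b b    b b e $    match b
  5  $ R R e b      b e $      match b
  6  $ R R e        e $        match e
  7  $ R R          $          expand R -> ε
  8  $ R            $          expand R -> ε
Accept reached after 8 steps.

8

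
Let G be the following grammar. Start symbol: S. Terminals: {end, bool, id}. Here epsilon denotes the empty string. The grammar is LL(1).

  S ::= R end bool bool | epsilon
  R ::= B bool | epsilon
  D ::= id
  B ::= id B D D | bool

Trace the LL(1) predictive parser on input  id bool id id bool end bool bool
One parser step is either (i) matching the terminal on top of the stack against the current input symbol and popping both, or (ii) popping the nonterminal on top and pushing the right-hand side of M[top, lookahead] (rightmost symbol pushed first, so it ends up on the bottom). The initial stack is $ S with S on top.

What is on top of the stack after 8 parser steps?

     Stack                          Input                               Action
  1  $ S                            id bool id id bool end bool bool $  expand S ::= R end bool bool
  2  $ bool bool end R              id bool id id bool end bool bool $  expand R ::= B bool
  3  $ bool bool end bool B         id bool id id bool end bool bool $  expand B ::= id B D D
  4  $ bool bool end bool D D B id  id bool id id bool end bool bool $  match id
  5  $ bool bool end bool D D B     bool id id bool end bool bool $     expand B ::= bool
  6  $ bool bool end bool D D bool  bool id id bool end bool bool $     match bool
  7  $ bool bool end bool D D       id id bool end bool bool $          expand D ::= id
  8  $ bool bool end bool D id      id id bool end bool bool $          match id
Stack after step 8: $ bool bool end bool D (top = D).

D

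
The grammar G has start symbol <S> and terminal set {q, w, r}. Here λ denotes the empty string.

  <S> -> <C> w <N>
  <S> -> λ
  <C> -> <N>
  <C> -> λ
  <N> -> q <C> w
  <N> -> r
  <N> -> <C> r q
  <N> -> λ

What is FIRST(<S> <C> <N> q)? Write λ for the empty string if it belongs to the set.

{q, r, w}

FIRST(<S>): from <S>-><C> w <N> we get {q, r, w}; from <S>->λ we get {λ}. So FIRST(<S>) = {λ, q, r, w}.
FIRST(<C>): from <C>-><N> we get {λ, q, r}; from <C>->λ we get {λ}. So FIRST(<C>) = {λ, q, r}.
FIRST(<N>): from <N>->q <C> w we get {q}; from <N>->r we get {r}; from <N>-><C> r q we get {q, r}; from <N>->λ we get {λ}. So FIRST(<N>) = {λ, q, r}.
FIRST(<S> <C> <N> q): take FIRST of each symbol in turn, carrying on past any symbol whose FIRST contains λ; result {q, r, w}.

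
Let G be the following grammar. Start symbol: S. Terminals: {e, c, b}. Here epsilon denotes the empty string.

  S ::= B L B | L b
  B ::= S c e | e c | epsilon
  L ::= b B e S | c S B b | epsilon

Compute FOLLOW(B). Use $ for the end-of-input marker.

{$, b, c, e}

FIRST(L): from L::=b B e S we get {b}; from L::=c S B b we get {c}; from L::=epsilon we get {epsilon}. So FIRST(L) = {epsilon, b, c}.
FIRST(S): from S::=B L B we get {epsilon, b, c, e}; from S::=L b we get {b, c}. So FIRST(S) = {epsilon, b, c, e}.
FIRST(B): from B::=S c e we get {b, c, e}; from B::=e c we get {e}; from B::=epsilon we get {epsilon}. So FIRST(B) = {epsilon, b, c, e}.
FOLLOW(S) includes $ since S is the start symbol.
FOLLOW(S): in B::=S c e, S is followed by c e with FIRST {c}; in L::=b B e S, the suffix after S is empty, so FOLLOW(S) ⊇ FOLLOW(L) = {$, b, c, e}; in L::=c S B b, S is followed by B b with FIRST {b, c, e}. Thus FOLLOW(S) = {$, b, c, e}.
FOLLOW(B): in S::=B L B (occurrence 1), B is followed by L B with FIRST {epsilon, b, c, e}; in S::=B L B (occurrence 1), the suffix after B is nullable, so FOLLOW(B) ⊇ FOLLOW(S) = {$, b, c, e}; in S::=B L B (occurrence 2), the suffix after B is empty, so FOLLOW(B) ⊇ FOLLOW(S) = {$, b, c, e}; in L::=b B e S, B is followed by e S with FIRST {e}; in L::=c S B b, B is followed by b with FIRST {b}. Thus FOLLOW(B) = {$, b, c, e}.
FOLLOW(L): in S::=B L B, L is followed by B with FIRST {epsilon, b, c, e}; in S::=B L B, the suffix after L is nullable, so FOLLOW(L) ⊇ FOLLOW(S) = {$, b, c, e}; in S::=L b, L is followed by b with FIRST {b}. Thus FOLLOW(L) = {$, b, c, e}.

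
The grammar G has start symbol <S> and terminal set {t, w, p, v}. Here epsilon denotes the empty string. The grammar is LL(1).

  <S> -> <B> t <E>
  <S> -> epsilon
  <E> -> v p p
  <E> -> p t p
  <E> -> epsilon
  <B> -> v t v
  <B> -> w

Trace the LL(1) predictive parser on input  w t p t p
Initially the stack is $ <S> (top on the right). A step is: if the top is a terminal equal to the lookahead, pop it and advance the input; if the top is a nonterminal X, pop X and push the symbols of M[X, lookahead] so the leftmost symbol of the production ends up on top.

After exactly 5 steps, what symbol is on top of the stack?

     Stack        Input        Action
  1  $ <S>        w t p t p $  expand <S> -> <B> t <E>
  2  $ <E> t <B>  w t p t p $  expand <B> -> w
  3  $ <E> t w    w t p t p $  match w
  4  $ <E> t      t p t p $    match t
  5  $ <E>        p t p $      expand <E> -> p t p
Stack after step 5: $ p t p (top = p).

p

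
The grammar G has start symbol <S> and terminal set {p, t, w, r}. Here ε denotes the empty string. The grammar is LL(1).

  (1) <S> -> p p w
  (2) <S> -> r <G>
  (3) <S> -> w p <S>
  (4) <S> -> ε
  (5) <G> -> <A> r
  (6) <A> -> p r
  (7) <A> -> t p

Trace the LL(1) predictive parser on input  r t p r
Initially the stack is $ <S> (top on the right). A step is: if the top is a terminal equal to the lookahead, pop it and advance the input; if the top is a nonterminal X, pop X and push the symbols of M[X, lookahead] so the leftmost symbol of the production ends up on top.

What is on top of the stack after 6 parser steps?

     Stack    Input      Action
  1  $ <S>    r t p r $  expand <S> -> r <G>
  2  $ <G> r  r t p r $  match r
  3  $ <G>    t p r $    expand <G> -> <A> r
  4  $ r <A>  t p r $    expand <A> -> t p
  5  $ r p t  t p r $    match t
  6  $ r p    p r $      match p
Stack after step 6: $ r (top = r).

r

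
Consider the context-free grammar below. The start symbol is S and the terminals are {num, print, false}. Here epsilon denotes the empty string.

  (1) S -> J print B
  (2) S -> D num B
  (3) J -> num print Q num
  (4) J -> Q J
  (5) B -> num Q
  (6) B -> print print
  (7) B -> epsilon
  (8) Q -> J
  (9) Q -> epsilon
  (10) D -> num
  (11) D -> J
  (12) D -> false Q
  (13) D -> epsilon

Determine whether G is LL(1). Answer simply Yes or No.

No

FIRST(S) = {false, num}
FIRST(J) = {num}
FIRST(B) = {epsilon, num, print}
FIRST(Q) = {epsilon, num}
FIRST(D) = {epsilon, false, num}
FOLLOW(S) = {$}
FOLLOW(J) = {$, num, print}
FOLLOW(B) = {$}
FOLLOW(Q) = {$, num}
FOLLOW(D) = {num}
Cell M[D, num] receives both D -> num and D -> J and D -> epsilon — the grammar is not LL(1).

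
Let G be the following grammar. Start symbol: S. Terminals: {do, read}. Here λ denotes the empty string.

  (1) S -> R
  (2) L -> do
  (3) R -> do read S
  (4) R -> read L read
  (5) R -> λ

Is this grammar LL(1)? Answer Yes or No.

FIRST(S) = {λ, do, read}
FIRST(L) = {do}
FIRST(R) = {λ, do, read}
FOLLOW(S) = {$}
FOLLOW(L) = {read}
FOLLOW(R) = {$}
Each cell of M receives at most one production.

Yes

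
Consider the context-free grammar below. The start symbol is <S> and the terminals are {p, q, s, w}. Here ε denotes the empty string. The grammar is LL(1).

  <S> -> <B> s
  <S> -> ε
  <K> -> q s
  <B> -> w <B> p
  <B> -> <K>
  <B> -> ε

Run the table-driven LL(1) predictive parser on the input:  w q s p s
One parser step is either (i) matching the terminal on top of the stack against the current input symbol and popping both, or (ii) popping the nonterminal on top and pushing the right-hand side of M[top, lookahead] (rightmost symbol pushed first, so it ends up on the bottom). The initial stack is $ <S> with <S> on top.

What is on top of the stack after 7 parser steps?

step 1: stack=$ <S>  input=w q s p s $  — expand <S> -> <B> s
step 2: stack=$ s <B>  input=w q s p s $  — expand <B> -> w <B> p
step 3: stack=$ s p <B> w  input=w q s p s $  — match w
step 4: stack=$ s p <B>  input=q s p s $  — expand <B> -> <K>
step 5: stack=$ s p <K>  input=q s p s $  — expand <K> -> q s
step 6: stack=$ s p s q  input=q s p s $  — match q
step 7: stack=$ s p s  input=s p s $  — match s
Stack after step 7: $ s p (top = p).

p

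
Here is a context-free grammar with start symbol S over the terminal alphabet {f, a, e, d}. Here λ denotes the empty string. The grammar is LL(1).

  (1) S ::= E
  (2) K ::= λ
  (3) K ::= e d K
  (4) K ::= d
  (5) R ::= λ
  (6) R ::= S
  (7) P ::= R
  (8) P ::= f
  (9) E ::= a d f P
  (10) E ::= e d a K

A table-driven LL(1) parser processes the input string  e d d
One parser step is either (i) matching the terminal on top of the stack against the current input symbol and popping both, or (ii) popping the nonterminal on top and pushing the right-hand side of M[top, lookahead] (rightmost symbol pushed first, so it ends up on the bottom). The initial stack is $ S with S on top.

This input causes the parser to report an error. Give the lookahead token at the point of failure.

d

step 1: stack=$ S  input=e d d $  — expand S ::= E
step 2: stack=$ E  input=e d d $  — expand E ::= e d a K
step 3: stack=$ K a d e  input=e d d $  — match e
step 4: stack=$ K a d  input=d d $  — match d
step 5: stack=$ K a  input=d $  — error: top is terminal a but lookahead is d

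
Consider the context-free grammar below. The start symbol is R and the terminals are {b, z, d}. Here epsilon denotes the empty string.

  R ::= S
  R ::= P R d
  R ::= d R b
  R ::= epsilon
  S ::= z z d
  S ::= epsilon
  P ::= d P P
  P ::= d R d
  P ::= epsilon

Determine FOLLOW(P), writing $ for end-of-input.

FIRST(S) = {epsilon, z}
FIRST(P) = {epsilon, d}
FIRST(R) = {epsilon, d, z}  (via S, P R d)
FOLLOW(R) includes $ since R is the start symbol.
FOLLOW(R): in R::=P R d, R is followed by d with FIRST {d}; in R::=d R b, R is followed by b with FIRST {b}; in P::=d R d, R is followed by d with FIRST {d}. Thus FOLLOW(R) = {$, b, d}.
FOLLOW(S): in R::=S, the suffix after S is empty, so FOLLOW(S) ⊇ FOLLOW(R) = {$, b, d}. Thus FOLLOW(S) = {$, b, d}.
FOLLOW(P): in R::=P R d, P is followed by R d with FIRST {d, z}; in P::=d P P (occurrence 1), P is followed by P with FIRST {epsilon, d}; in P::=d P P (occurrence 1), the suffix after P is nullable (adds nothing new); in P::=d P P (occurrence 2), the suffix after P is empty (adds nothing new). Thus FOLLOW(P) = {d, z}.

{d, z}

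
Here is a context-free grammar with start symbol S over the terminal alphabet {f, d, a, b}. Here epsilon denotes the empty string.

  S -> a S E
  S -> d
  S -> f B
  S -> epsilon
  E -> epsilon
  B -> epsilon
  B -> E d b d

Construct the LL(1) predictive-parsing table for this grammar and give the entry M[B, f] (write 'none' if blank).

FIRST(S) = {epsilon, a, d, f}
FIRST(E) = {epsilon}
FIRST(B) = {epsilon, d}  (via E d b d)
FOLLOW(S) includes $ since S is the start symbol.
FOLLOW(S): in S->a S E, S is followed by E with FIRST {epsilon}; in S->a S E, the suffix after S is nullable (adds nothing new). Thus FOLLOW(S) = {$}.
FOLLOW(B): in S->f B, the suffix after B is empty, so FOLLOW(B) ⊇ FOLLOW(S) = {$}. Thus FOLLOW(B) = {$}.
For B -> epsilon: FIRST(epsilon) = {epsilon}, so it goes in M[B, t] for t ∈ {}; since epsilon ∈ FIRST, also for every t ∈ FOLLOW(B) = {$}.
For B -> E d b d: FIRST(E d b d) = {d}, so it goes in M[B, t] for t ∈ {d}.
None of these place a production in M[B, f].

none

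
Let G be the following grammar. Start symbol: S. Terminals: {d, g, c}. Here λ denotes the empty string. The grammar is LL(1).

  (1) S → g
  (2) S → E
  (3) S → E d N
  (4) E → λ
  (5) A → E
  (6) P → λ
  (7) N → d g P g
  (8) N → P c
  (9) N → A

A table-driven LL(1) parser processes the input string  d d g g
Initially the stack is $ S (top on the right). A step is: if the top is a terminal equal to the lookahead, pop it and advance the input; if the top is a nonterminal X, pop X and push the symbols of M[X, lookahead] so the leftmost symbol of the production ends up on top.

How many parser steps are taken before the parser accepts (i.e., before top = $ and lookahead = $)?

8

step 1: stack=$ S  input=d d g g $  — expand S → E d N
step 2: stack=$ N d E  input=d d g g $  — expand E → λ
step 3: stack=$ N d  input=d d g g $  — match d
step 4: stack=$ N  input=d g g $  — expand N → d g P g
step 5: stack=$ g P g d  input=d g g $  — match d
step 6: stack=$ g P g  input=g g $  — match g
step 7: stack=$ g P  input=g $  — expand P → λ
step 8: stack=$ g  input=g $  — match g
Accept reached after 8 steps.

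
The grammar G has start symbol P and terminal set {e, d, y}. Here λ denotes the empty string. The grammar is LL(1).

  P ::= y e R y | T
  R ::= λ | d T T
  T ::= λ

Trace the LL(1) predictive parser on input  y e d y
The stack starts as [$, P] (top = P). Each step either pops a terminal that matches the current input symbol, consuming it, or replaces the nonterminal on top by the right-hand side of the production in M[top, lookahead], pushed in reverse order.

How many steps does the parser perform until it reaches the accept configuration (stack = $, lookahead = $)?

8

     Stack      Input      Action
  1  $ P        y e d y $  expand P ::= y e R y
  2  $ y R e y  y e d y $  match y
  3  $ y R e    e d y $    match e
  4  $ y R      d y $      expand R ::= d T T
  5  $ y T T d  d y $      match d
  6  $ y T T    y $        expand T ::= λ
  7  $ y T      y $        expand T ::= λ
  8  $ y        y $        match y
Accept reached after 8 steps.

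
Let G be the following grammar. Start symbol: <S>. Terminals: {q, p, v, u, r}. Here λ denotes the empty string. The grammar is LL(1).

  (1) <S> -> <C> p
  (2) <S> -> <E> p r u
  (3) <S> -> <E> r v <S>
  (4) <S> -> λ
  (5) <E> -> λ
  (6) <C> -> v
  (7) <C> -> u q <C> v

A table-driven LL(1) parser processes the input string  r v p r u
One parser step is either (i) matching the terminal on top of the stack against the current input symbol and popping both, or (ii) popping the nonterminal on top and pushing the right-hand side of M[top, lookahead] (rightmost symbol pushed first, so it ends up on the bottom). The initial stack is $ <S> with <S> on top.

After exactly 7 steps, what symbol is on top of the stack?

step 1: stack=$ <S>  input=r v p r u $  — expand <S> -> <E> r v <S>
step 2: stack=$ <S> v r <E>  input=r v p r u $  — expand <E> -> λ
step 3: stack=$ <S> v r  input=r v p r u $  — match r
step 4: stack=$ <S> v  input=v p r u $  — match v
step 5: stack=$ <S>  input=p r u $  — expand <S> -> <E> p r u
step 6: stack=$ u r p <E>  input=p r u $  — expand <E> -> λ
step 7: stack=$ u r p  input=p r u $  — match p
Stack after step 7: $ u r (top = r).

r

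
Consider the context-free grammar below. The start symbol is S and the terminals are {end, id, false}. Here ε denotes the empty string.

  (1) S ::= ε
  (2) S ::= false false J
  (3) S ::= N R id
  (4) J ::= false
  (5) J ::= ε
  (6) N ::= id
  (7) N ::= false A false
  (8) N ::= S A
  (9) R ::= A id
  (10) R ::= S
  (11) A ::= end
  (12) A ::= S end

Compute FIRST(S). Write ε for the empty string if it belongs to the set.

{ε, end, false, id}

FIRST(J) = {ε, false}
FIRST(S) = {ε, end, false, id}  (via N R id)
FIRST(A) = {end, false, id}  (via S end)
FIRST(N) = {end, false, id}  (via S A)
FIRST(R) = {ε, end, false, id}  (via A id, S)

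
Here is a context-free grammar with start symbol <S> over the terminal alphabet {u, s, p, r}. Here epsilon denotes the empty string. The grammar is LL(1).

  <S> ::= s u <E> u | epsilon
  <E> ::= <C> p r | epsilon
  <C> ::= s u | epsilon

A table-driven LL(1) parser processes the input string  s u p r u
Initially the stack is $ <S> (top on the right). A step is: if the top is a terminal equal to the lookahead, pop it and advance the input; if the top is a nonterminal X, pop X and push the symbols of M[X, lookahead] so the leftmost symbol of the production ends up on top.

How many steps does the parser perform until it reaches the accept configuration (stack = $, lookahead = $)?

8

step 1: stack=$ <S>  input=s u p r u $  — expand <S> ::= s u <E> u
step 2: stack=$ u <E> u s  input=s u p r u $  — match s
step 3: stack=$ u <E> u  input=u p r u $  — match u
step 4: stack=$ u <E>  input=p r u $  — expand <E> ::= <C> p r
step 5: stack=$ u r p <C>  input=p r u $  — expand <C> ::= epsilon
step 6: stack=$ u r p  input=p r u $  — match p
step 7: stack=$ u r  input=r u $  — match r
step 8: stack=$ u  input=u $  — match u
Accept reached after 8 steps.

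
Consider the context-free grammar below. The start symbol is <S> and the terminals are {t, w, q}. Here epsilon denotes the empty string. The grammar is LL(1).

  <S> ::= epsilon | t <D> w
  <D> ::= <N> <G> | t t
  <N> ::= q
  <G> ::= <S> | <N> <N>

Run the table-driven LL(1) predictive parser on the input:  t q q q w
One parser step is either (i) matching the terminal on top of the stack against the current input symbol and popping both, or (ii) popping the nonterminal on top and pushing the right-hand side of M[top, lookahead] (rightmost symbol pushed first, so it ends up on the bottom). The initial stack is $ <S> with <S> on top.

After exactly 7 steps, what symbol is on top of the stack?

q

     Stack        Input        Action
  1  $ <S>        t q q q w $  expand <S> ::= t <D> w
  2  $ w <D> t    t q q q w $  match t
  3  $ w <D>      q q q w $    expand <D> ::= <N> <G>
  4  $ w <G> <N>  q q q w $    expand <N> ::= q
  5  $ w <G> q    q q q w $    match q
  6  $ w <G>      q q w $      expand <G> ::= <N> <N>
  7  $ w <N> <N>  q q w $      expand <N> ::= q
Stack after step 7: $ w <N> q (top = q).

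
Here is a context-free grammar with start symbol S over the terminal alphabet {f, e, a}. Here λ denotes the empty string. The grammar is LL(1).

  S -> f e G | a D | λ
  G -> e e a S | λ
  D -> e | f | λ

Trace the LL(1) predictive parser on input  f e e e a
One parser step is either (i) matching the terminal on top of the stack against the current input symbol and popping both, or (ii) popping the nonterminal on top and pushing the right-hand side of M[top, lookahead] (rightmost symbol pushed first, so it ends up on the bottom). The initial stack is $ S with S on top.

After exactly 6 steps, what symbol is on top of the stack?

a

step 1: stack=$ S  input=f e e e a $  — expand S -> f e G
step 2: stack=$ G e f  input=f e e e a $  — match f
step 3: stack=$ G e  input=e e e a $  — match e
step 4: stack=$ G  input=e e a $  — expand G -> e e a S
step 5: stack=$ S a e e  input=e e a $  — match e
step 6: stack=$ S a e  input=e a $  — match e
Stack after step 6: $ S a (top = a).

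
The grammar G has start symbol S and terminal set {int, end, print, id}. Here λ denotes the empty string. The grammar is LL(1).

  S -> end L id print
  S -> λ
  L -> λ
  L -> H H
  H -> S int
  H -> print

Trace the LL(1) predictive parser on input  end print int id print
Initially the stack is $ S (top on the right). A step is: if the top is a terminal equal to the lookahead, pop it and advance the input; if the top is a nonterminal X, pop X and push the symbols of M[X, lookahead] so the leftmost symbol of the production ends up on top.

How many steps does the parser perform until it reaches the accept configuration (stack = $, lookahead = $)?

      Stack               Input                     Action
   1  $ S                 end print int id print $  expand S -> end L id print
   2  $ print id L end    end print int id print $  match end
   3  $ print id L        print int id print $      expand L -> H H
   4  $ print id H H      print int id print $      expand H -> print
   5  $ print id H print  print int id print $      match print
   6  $ print id H        int id print $            expand H -> S int
   7  $ print id int S    int id print $            expand S -> λ
   8  $ print id int      int id print $            match int
   9  $ print id          id print $                match id
  10  $ print             print $                   match print
Accept reached after 10 steps.

10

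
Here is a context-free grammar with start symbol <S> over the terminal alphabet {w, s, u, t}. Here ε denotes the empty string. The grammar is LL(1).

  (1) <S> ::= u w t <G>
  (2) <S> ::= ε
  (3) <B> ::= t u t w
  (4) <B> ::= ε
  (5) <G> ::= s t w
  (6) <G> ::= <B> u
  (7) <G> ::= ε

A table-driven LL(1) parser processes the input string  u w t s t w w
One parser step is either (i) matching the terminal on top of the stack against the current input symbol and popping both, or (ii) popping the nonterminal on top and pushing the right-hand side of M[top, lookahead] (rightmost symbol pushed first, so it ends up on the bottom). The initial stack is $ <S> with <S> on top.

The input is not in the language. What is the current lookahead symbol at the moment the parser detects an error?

     Stack        Input            Action
  1  $ <S>        u w t s t w w $  expand <S> ::= u w t <G>
  2  $ <G> t w u  u w t s t w w $  match u
  3  $ <G> t w    w t s t w w $    match w
  4  $ <G> t      t s t w w $      match t
  5  $ <G>        s t w w $        expand <G> ::= s t w
  6  $ w t s      s t w w $        match s
  7  $ w t        t w w $          match t
  8  $ w          w w $            match w
  9  $            w $              error: stack empty but input remains

w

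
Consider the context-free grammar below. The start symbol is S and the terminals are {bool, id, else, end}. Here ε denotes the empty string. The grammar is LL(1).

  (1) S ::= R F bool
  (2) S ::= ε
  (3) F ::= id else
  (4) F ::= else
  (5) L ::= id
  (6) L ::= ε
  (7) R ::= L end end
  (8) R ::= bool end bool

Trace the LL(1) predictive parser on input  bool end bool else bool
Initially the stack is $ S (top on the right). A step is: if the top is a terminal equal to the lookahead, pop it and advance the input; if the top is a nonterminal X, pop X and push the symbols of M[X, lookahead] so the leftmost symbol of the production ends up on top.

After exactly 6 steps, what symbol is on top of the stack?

     Stack                   Input                      Action
  1  $ S                     bool end bool else bool $  expand S ::= R F bool
  2  $ bool F R              bool end bool else bool $  expand R ::= bool end bool
  3  $ bool F bool end bool  bool end bool else bool $  match bool
  4  $ bool F bool end       end bool else bool $       match end
  5  $ bool F bool           bool else bool $           match bool
  6  $ bool F                else bool $                expand F ::= else
Stack after step 6: $ bool else (top = else).

else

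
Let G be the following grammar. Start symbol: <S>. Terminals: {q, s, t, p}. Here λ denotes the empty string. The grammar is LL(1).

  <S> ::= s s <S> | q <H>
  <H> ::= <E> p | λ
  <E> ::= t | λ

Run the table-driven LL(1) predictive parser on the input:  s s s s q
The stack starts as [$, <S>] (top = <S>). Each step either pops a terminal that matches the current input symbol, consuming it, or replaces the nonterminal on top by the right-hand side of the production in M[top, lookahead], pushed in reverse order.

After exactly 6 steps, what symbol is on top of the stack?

     Stack      Input        Action
  1  $ <S>      s s s s q $  expand <S> ::= s s <S>
  2  $ <S> s s  s s s s q $  match s
  3  $ <S> s    s s s q $    match s
  4  $ <S>      s s q $      expand <S> ::= s s <S>
  5  $ <S> s s  s s q $      match s
  6  $ <S> s    s q $        match s
Stack after step 6: $ <S> (top = <S>).

<S>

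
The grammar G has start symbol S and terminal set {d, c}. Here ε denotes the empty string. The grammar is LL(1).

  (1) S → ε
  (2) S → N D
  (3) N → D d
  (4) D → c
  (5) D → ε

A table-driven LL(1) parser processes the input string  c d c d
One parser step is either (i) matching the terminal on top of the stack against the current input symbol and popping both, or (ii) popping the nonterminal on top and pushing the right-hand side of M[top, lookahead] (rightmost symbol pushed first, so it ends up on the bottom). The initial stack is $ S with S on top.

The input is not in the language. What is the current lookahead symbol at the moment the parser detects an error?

d

step 1: stack=$ S  input=c d c d $  — expand S → N D
step 2: stack=$ D N  input=c d c d $  — expand N → D d
step 3: stack=$ D d D  input=c d c d $  — expand D → c
step 4: stack=$ D d c  input=c d c d $  — match c
step 5: stack=$ D d  input=d c d $  — match d
step 6: stack=$ D  input=c d $  — expand D → c
step 7: stack=$ c  input=c d $  — match c
step 8: stack=$  input=d $  — error: stack empty but input remains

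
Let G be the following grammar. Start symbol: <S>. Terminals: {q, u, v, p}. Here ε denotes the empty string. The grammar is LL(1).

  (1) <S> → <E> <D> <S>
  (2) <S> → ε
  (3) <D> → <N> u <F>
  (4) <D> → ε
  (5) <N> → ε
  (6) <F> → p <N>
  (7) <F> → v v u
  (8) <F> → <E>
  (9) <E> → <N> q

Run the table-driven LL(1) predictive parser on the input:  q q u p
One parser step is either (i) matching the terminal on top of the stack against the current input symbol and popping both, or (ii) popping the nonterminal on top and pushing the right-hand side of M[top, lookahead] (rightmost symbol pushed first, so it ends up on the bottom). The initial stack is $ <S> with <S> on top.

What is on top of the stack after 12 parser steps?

step 1: stack=$ <S>  input=q q u p $  — expand <S> → <E> <D> <S>
step 2: stack=$ <S> <D> <E>  input=q q u p $  — expand <E> → <N> q
step 3: stack=$ <S> <D> q <N>  input=q q u p $  — expand <N> → ε
step 4: stack=$ <S> <D> q  input=q q u p $  — match q
step 5: stack=$ <S> <D>  input=q u p $  — expand <D> → ε
step 6: stack=$ <S>  input=q u p $  — expand <S> → <E> <D> <S>
step 7: stack=$ <S> <D> <E>  input=q u p $  — expand <E> → <N> q
step 8: stack=$ <S> <D> q <N>  input=q u p $  — expand <N> → ε
step 9: stack=$ <S> <D> q  input=q u p $  — match q
step 10: stack=$ <S> <D>  input=u p $  — expand <D> → <N> u <F>
step 11: stack=$ <S> <F> u <N>  input=u p $  — expand <N> → ε
step 12: stack=$ <S> <F> u  input=u p $  — match u
Stack after step 12: $ <S> <F> (top = <F>).

<F>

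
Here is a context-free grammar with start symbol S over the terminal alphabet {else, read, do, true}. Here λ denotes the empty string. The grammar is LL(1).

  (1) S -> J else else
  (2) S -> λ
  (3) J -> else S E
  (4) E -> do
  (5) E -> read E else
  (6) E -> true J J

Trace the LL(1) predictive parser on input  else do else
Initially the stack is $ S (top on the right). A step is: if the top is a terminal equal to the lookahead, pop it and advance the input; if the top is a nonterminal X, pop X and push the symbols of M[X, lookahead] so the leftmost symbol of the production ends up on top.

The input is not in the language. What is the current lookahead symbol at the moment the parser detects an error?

     Stack                 Input           Action
  1  $ S                   else do else $  expand S -> J else else
  2  $ else else J         else do else $  expand J -> else S E
  3  $ else else E S else  else do else $  match else
  4  $ else else E S       do else $       expand S -> λ
  5  $ else else E         do else $       expand E -> do
  6  $ else else do        do else $       match do
  7  $ else else           else $          match else
  8  $ else                $               error: top is terminal else but lookahead is $

$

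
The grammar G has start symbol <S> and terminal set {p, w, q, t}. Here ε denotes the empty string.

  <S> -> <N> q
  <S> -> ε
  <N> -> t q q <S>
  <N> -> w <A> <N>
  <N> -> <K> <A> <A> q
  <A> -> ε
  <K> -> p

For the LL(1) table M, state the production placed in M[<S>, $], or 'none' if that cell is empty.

<S> -> ε

FIRST(<A>): from <A>->ε we get {ε}. So FIRST(<A>) = {ε}.
FIRST(<K>): from <K>->p we get {p}. So FIRST(<K>) = {p}.
FIRST(<N>): from <N>->t q q <S> we get {t}; from <N>->w <A> <N> we get {w}; from <N>-><K> <A> <A> q we get {p}. So FIRST(<N>) = {p, t, w}.
FIRST(<S>): from <S>-><N> q we get {p, t, w}; from <S>->ε we get {ε}. So FIRST(<S>) = {ε, p, t, w}.
FOLLOW(<S>) includes $ since <S> is the start symbol.
FOLLOW(<N>): in <S>-><N> q, <N> is followed by q with FIRST {q}; in <N>->w <A> <N>, the suffix after <N> is empty (adds nothing new). Thus FOLLOW(<N>) = {q}.
FOLLOW(<S>): in <N>->t q q <S>, the suffix after <S> is empty, so FOLLOW(<S>) ⊇ FOLLOW(<N>) = {q}. Thus FOLLOW(<S>) = {$, q}.
For <S> -> <N> q: FIRST(<N> q) = {p, t, w}, so it goes in M[<S>, t] for t ∈ {p, t, w}.
For <S> -> ε: FIRST(ε) = {ε}, so it goes in M[<S>, t] for t ∈ {}; since ε ∈ FIRST, also for every t ∈ FOLLOW(<S>) = {$, q}.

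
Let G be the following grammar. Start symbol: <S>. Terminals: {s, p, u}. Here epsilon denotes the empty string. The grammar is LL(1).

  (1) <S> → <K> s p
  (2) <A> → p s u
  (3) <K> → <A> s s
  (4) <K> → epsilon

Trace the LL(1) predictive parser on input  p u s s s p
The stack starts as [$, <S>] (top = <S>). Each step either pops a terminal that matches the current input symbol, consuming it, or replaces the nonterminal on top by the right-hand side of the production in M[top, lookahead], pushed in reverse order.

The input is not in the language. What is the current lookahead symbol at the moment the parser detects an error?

u

step 1: stack=$ <S>  input=p u s s s p $  — expand <S> → <K> s p
step 2: stack=$ p s <K>  input=p u s s s p $  — expand <K> → <A> s s
step 3: stack=$ p s s s <A>  input=p u s s s p $  — expand <A> → p s u
step 4: stack=$ p s s s u s p  input=p u s s s p $  — match p
step 5: stack=$ p s s s u s  input=u s s s p $  — error: top is terminal s but lookahead is u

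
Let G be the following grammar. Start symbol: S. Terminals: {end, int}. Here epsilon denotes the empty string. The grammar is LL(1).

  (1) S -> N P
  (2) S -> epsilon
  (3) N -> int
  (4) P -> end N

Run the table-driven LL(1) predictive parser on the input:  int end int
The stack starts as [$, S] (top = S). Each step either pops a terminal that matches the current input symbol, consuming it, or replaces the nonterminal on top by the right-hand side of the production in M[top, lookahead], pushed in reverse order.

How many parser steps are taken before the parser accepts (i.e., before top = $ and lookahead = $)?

     Stack    Input          Action
  1  $ S      int end int $  expand S -> N P
  2  $ P N    int end int $  expand N -> int
  3  $ P int  int end int $  match int
  4  $ P      end int $      expand P -> end N
  5  $ N end  end int $      match end
  6  $ N      int $          expand N -> int
  7  $ int    int $          match int
Accept reached after 7 steps.

7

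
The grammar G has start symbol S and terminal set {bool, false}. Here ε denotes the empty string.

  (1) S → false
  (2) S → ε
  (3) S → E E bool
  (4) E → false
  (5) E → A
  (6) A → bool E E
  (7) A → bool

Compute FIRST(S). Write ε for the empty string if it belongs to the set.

{ε, bool, false}

FIRST(A): from A→bool E E we get {bool}; from A→bool we get {bool}. So FIRST(A) = {bool}.
FIRST(E): from E→false we get {false}; from E→A we get {bool}. So FIRST(E) = {bool, false}.
FIRST(S): from S→false we get {false}; from S→ε we get {ε}; from S→E E bool we get {bool, false}. So FIRST(S) = {ε, bool, false}.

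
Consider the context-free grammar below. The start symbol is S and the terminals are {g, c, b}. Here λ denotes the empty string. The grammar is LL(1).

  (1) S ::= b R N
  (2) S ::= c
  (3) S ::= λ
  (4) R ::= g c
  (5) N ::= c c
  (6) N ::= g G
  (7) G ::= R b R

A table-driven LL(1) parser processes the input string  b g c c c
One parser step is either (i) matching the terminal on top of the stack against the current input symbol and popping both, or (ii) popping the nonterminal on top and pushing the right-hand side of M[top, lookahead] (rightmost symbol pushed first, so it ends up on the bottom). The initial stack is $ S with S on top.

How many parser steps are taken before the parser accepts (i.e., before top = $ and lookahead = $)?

8

     Stack    Input        Action
  1  $ S      b g c c c $  expand S ::= b R N
  2  $ N R b  b g c c c $  match b
  3  $ N R    g c c c $    expand R ::= g c
  4  $ N c g  g c c c $    match g
  5  $ N c    c c c $      match c
  6  $ N      c c $        expand N ::= c c
  7  $ c c    c c $        match c
  8  $ c      c $          match c
Accept reached after 8 steps.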